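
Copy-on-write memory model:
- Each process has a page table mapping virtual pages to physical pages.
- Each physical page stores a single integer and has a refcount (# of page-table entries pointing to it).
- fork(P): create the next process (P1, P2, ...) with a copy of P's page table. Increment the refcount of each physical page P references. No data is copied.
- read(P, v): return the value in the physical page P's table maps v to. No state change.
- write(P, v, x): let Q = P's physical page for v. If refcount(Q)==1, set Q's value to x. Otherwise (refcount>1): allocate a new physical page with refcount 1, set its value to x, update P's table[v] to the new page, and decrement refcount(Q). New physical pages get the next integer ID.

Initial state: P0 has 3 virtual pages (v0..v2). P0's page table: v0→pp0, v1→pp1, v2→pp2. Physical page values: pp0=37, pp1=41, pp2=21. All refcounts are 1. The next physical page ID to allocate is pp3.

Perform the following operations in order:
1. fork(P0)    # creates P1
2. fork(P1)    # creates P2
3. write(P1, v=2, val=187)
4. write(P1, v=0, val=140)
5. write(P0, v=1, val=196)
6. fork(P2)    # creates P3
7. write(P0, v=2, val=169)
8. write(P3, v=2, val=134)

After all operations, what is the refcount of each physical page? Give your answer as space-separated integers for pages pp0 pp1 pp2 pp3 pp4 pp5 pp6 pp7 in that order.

Answer: 3 3 1 1 1 1 1 1

Derivation:
Op 1: fork(P0) -> P1. 3 ppages; refcounts: pp0:2 pp1:2 pp2:2
Op 2: fork(P1) -> P2. 3 ppages; refcounts: pp0:3 pp1:3 pp2:3
Op 3: write(P1, v2, 187). refcount(pp2)=3>1 -> COPY to pp3. 4 ppages; refcounts: pp0:3 pp1:3 pp2:2 pp3:1
Op 4: write(P1, v0, 140). refcount(pp0)=3>1 -> COPY to pp4. 5 ppages; refcounts: pp0:2 pp1:3 pp2:2 pp3:1 pp4:1
Op 5: write(P0, v1, 196). refcount(pp1)=3>1 -> COPY to pp5. 6 ppages; refcounts: pp0:2 pp1:2 pp2:2 pp3:1 pp4:1 pp5:1
Op 6: fork(P2) -> P3. 6 ppages; refcounts: pp0:3 pp1:3 pp2:3 pp3:1 pp4:1 pp5:1
Op 7: write(P0, v2, 169). refcount(pp2)=3>1 -> COPY to pp6. 7 ppages; refcounts: pp0:3 pp1:3 pp2:2 pp3:1 pp4:1 pp5:1 pp6:1
Op 8: write(P3, v2, 134). refcount(pp2)=2>1 -> COPY to pp7. 8 ppages; refcounts: pp0:3 pp1:3 pp2:1 pp3:1 pp4:1 pp5:1 pp6:1 pp7:1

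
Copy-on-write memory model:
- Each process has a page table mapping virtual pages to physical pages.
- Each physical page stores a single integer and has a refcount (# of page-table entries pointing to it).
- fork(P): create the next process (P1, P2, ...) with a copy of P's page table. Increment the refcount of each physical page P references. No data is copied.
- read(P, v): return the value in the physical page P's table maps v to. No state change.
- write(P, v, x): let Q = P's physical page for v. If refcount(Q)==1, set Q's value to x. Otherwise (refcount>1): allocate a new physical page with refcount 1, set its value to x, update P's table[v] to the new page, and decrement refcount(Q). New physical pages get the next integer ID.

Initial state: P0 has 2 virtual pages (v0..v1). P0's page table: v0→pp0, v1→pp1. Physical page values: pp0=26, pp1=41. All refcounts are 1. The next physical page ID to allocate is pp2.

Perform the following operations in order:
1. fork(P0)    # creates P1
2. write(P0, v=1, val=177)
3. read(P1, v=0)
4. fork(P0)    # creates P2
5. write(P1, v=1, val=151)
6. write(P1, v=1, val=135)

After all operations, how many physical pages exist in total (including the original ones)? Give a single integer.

Answer: 3

Derivation:
Op 1: fork(P0) -> P1. 2 ppages; refcounts: pp0:2 pp1:2
Op 2: write(P0, v1, 177). refcount(pp1)=2>1 -> COPY to pp2. 3 ppages; refcounts: pp0:2 pp1:1 pp2:1
Op 3: read(P1, v0) -> 26. No state change.
Op 4: fork(P0) -> P2. 3 ppages; refcounts: pp0:3 pp1:1 pp2:2
Op 5: write(P1, v1, 151). refcount(pp1)=1 -> write in place. 3 ppages; refcounts: pp0:3 pp1:1 pp2:2
Op 6: write(P1, v1, 135). refcount(pp1)=1 -> write in place. 3 ppages; refcounts: pp0:3 pp1:1 pp2:2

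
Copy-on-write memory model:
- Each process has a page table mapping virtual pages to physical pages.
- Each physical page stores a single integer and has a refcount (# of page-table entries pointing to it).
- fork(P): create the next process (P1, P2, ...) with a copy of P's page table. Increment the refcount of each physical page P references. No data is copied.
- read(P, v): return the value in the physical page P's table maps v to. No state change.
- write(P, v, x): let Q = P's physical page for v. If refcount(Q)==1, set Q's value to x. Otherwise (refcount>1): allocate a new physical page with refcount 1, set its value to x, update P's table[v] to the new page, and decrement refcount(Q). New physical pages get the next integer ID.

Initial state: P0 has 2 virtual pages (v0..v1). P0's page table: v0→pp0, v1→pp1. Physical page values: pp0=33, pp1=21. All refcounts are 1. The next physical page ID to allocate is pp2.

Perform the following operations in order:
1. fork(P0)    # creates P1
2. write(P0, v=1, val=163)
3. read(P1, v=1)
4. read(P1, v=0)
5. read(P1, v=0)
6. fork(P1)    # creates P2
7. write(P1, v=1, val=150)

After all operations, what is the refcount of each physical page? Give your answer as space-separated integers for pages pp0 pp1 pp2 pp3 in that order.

Op 1: fork(P0) -> P1. 2 ppages; refcounts: pp0:2 pp1:2
Op 2: write(P0, v1, 163). refcount(pp1)=2>1 -> COPY to pp2. 3 ppages; refcounts: pp0:2 pp1:1 pp2:1
Op 3: read(P1, v1) -> 21. No state change.
Op 4: read(P1, v0) -> 33. No state change.
Op 5: read(P1, v0) -> 33. No state change.
Op 6: fork(P1) -> P2. 3 ppages; refcounts: pp0:3 pp1:2 pp2:1
Op 7: write(P1, v1, 150). refcount(pp1)=2>1 -> COPY to pp3. 4 ppages; refcounts: pp0:3 pp1:1 pp2:1 pp3:1

Answer: 3 1 1 1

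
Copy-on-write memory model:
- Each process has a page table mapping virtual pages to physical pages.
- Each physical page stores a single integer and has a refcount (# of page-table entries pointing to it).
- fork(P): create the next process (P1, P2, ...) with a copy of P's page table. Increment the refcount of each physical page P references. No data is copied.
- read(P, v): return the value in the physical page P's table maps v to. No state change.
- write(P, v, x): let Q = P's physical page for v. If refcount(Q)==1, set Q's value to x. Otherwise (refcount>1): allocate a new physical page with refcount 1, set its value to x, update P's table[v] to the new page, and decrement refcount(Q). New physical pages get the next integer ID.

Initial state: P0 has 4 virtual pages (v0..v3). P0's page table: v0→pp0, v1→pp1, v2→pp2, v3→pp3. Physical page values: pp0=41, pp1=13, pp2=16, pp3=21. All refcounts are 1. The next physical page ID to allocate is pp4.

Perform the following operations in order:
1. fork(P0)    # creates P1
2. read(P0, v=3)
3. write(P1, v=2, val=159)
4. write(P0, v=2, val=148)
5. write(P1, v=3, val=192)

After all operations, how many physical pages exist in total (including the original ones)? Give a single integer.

Answer: 6

Derivation:
Op 1: fork(P0) -> P1. 4 ppages; refcounts: pp0:2 pp1:2 pp2:2 pp3:2
Op 2: read(P0, v3) -> 21. No state change.
Op 3: write(P1, v2, 159). refcount(pp2)=2>1 -> COPY to pp4. 5 ppages; refcounts: pp0:2 pp1:2 pp2:1 pp3:2 pp4:1
Op 4: write(P0, v2, 148). refcount(pp2)=1 -> write in place. 5 ppages; refcounts: pp0:2 pp1:2 pp2:1 pp3:2 pp4:1
Op 5: write(P1, v3, 192). refcount(pp3)=2>1 -> COPY to pp5. 6 ppages; refcounts: pp0:2 pp1:2 pp2:1 pp3:1 pp4:1 pp5:1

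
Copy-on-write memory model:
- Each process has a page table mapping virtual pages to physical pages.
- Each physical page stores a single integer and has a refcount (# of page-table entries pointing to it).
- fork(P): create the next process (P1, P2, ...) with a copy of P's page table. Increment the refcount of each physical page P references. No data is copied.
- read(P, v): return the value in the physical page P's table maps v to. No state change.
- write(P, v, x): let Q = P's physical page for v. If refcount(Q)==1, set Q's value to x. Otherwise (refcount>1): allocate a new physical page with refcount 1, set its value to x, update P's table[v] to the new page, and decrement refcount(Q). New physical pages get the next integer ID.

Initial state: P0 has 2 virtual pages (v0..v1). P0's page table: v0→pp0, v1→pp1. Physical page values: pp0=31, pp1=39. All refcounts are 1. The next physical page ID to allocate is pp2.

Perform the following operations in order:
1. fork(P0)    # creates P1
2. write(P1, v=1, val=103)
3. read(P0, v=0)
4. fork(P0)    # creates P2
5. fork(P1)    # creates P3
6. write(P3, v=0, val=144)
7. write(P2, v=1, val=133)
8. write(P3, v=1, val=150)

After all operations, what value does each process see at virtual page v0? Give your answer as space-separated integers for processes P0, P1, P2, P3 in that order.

Answer: 31 31 31 144

Derivation:
Op 1: fork(P0) -> P1. 2 ppages; refcounts: pp0:2 pp1:2
Op 2: write(P1, v1, 103). refcount(pp1)=2>1 -> COPY to pp2. 3 ppages; refcounts: pp0:2 pp1:1 pp2:1
Op 3: read(P0, v0) -> 31. No state change.
Op 4: fork(P0) -> P2. 3 ppages; refcounts: pp0:3 pp1:2 pp2:1
Op 5: fork(P1) -> P3. 3 ppages; refcounts: pp0:4 pp1:2 pp2:2
Op 6: write(P3, v0, 144). refcount(pp0)=4>1 -> COPY to pp3. 4 ppages; refcounts: pp0:3 pp1:2 pp2:2 pp3:1
Op 7: write(P2, v1, 133). refcount(pp1)=2>1 -> COPY to pp4. 5 ppages; refcounts: pp0:3 pp1:1 pp2:2 pp3:1 pp4:1
Op 8: write(P3, v1, 150). refcount(pp2)=2>1 -> COPY to pp5. 6 ppages; refcounts: pp0:3 pp1:1 pp2:1 pp3:1 pp4:1 pp5:1
P0: v0 -> pp0 = 31
P1: v0 -> pp0 = 31
P2: v0 -> pp0 = 31
P3: v0 -> pp3 = 144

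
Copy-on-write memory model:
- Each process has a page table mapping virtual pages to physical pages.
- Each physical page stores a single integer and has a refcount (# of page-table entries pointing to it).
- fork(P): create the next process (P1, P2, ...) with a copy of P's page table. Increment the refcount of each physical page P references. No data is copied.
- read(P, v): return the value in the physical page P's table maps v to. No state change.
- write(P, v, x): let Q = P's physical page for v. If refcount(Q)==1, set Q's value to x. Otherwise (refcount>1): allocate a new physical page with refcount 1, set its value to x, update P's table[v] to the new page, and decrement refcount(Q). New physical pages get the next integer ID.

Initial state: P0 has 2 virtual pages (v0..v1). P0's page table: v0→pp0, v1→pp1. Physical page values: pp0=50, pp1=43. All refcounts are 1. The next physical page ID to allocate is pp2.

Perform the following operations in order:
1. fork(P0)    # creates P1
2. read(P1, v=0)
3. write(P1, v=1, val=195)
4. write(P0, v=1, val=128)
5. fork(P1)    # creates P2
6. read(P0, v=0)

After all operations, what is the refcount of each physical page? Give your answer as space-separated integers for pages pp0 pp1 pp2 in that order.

Op 1: fork(P0) -> P1. 2 ppages; refcounts: pp0:2 pp1:2
Op 2: read(P1, v0) -> 50. No state change.
Op 3: write(P1, v1, 195). refcount(pp1)=2>1 -> COPY to pp2. 3 ppages; refcounts: pp0:2 pp1:1 pp2:1
Op 4: write(P0, v1, 128). refcount(pp1)=1 -> write in place. 3 ppages; refcounts: pp0:2 pp1:1 pp2:1
Op 5: fork(P1) -> P2. 3 ppages; refcounts: pp0:3 pp1:1 pp2:2
Op 6: read(P0, v0) -> 50. No state change.

Answer: 3 1 2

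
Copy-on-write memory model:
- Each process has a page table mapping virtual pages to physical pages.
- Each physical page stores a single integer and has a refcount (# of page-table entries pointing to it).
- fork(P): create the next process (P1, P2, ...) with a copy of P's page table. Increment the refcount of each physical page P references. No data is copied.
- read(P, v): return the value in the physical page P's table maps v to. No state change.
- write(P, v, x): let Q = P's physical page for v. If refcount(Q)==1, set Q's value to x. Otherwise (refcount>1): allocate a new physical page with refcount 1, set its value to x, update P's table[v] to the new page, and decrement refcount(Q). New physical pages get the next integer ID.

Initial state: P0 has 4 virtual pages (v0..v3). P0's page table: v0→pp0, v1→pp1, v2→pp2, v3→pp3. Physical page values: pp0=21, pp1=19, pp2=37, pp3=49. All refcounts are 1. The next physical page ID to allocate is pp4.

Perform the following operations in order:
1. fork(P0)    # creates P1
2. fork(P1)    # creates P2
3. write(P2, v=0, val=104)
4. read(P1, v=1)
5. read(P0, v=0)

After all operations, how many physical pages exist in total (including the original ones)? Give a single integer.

Answer: 5

Derivation:
Op 1: fork(P0) -> P1. 4 ppages; refcounts: pp0:2 pp1:2 pp2:2 pp3:2
Op 2: fork(P1) -> P2. 4 ppages; refcounts: pp0:3 pp1:3 pp2:3 pp3:3
Op 3: write(P2, v0, 104). refcount(pp0)=3>1 -> COPY to pp4. 5 ppages; refcounts: pp0:2 pp1:3 pp2:3 pp3:3 pp4:1
Op 4: read(P1, v1) -> 19. No state change.
Op 5: read(P0, v0) -> 21. No state change.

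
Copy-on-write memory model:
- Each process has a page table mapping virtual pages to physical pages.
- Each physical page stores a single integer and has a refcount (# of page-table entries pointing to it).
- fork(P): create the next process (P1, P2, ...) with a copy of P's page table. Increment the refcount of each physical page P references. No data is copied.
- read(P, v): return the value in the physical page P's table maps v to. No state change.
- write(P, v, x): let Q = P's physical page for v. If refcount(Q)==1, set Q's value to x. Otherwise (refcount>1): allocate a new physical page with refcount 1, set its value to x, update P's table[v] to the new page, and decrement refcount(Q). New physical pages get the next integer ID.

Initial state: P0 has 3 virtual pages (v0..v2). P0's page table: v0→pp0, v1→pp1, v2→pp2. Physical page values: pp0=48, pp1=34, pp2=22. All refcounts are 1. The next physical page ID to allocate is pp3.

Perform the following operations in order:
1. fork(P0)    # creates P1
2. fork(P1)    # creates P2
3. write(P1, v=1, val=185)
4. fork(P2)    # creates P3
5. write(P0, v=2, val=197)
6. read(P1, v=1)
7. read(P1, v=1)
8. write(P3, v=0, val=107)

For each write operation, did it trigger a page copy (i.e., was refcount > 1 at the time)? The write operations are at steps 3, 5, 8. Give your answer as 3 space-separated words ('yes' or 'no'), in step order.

Op 1: fork(P0) -> P1. 3 ppages; refcounts: pp0:2 pp1:2 pp2:2
Op 2: fork(P1) -> P2. 3 ppages; refcounts: pp0:3 pp1:3 pp2:3
Op 3: write(P1, v1, 185). refcount(pp1)=3>1 -> COPY to pp3. 4 ppages; refcounts: pp0:3 pp1:2 pp2:3 pp3:1
Op 4: fork(P2) -> P3. 4 ppages; refcounts: pp0:4 pp1:3 pp2:4 pp3:1
Op 5: write(P0, v2, 197). refcount(pp2)=4>1 -> COPY to pp4. 5 ppages; refcounts: pp0:4 pp1:3 pp2:3 pp3:1 pp4:1
Op 6: read(P1, v1) -> 185. No state change.
Op 7: read(P1, v1) -> 185. No state change.
Op 8: write(P3, v0, 107). refcount(pp0)=4>1 -> COPY to pp5. 6 ppages; refcounts: pp0:3 pp1:3 pp2:3 pp3:1 pp4:1 pp5:1

yes yes yes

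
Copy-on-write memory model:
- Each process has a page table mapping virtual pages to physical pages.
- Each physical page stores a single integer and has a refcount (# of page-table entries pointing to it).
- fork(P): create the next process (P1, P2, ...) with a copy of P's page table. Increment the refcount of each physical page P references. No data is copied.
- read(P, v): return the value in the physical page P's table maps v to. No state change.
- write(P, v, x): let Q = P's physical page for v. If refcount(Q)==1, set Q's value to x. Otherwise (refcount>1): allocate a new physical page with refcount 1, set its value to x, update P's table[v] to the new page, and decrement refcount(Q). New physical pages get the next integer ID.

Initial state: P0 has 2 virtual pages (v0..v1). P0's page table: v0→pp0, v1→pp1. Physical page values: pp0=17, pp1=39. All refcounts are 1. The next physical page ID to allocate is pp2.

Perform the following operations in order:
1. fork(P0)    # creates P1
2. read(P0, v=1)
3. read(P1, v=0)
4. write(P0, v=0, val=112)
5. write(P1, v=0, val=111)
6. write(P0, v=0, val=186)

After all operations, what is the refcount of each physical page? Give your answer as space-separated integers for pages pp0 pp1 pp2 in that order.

Op 1: fork(P0) -> P1. 2 ppages; refcounts: pp0:2 pp1:2
Op 2: read(P0, v1) -> 39. No state change.
Op 3: read(P1, v0) -> 17. No state change.
Op 4: write(P0, v0, 112). refcount(pp0)=2>1 -> COPY to pp2. 3 ppages; refcounts: pp0:1 pp1:2 pp2:1
Op 5: write(P1, v0, 111). refcount(pp0)=1 -> write in place. 3 ppages; refcounts: pp0:1 pp1:2 pp2:1
Op 6: write(P0, v0, 186). refcount(pp2)=1 -> write in place. 3 ppages; refcounts: pp0:1 pp1:2 pp2:1

Answer: 1 2 1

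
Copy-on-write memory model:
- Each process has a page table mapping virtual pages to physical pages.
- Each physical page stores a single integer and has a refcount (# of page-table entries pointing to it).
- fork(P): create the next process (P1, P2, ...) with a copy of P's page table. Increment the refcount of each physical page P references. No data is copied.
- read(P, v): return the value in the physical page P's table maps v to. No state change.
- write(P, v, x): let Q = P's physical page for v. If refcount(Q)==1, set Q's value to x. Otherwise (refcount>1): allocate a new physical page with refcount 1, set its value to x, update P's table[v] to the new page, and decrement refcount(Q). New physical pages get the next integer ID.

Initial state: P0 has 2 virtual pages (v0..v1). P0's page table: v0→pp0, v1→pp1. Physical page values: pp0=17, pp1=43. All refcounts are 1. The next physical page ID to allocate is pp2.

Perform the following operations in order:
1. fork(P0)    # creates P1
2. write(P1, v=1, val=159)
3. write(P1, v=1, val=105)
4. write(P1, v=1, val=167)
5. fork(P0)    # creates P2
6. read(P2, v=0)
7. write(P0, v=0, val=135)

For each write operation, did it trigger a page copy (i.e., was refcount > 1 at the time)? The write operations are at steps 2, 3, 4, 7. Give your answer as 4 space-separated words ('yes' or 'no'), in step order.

Op 1: fork(P0) -> P1. 2 ppages; refcounts: pp0:2 pp1:2
Op 2: write(P1, v1, 159). refcount(pp1)=2>1 -> COPY to pp2. 3 ppages; refcounts: pp0:2 pp1:1 pp2:1
Op 3: write(P1, v1, 105). refcount(pp2)=1 -> write in place. 3 ppages; refcounts: pp0:2 pp1:1 pp2:1
Op 4: write(P1, v1, 167). refcount(pp2)=1 -> write in place. 3 ppages; refcounts: pp0:2 pp1:1 pp2:1
Op 5: fork(P0) -> P2. 3 ppages; refcounts: pp0:3 pp1:2 pp2:1
Op 6: read(P2, v0) -> 17. No state change.
Op 7: write(P0, v0, 135). refcount(pp0)=3>1 -> COPY to pp3. 4 ppages; refcounts: pp0:2 pp1:2 pp2:1 pp3:1

yes no no yes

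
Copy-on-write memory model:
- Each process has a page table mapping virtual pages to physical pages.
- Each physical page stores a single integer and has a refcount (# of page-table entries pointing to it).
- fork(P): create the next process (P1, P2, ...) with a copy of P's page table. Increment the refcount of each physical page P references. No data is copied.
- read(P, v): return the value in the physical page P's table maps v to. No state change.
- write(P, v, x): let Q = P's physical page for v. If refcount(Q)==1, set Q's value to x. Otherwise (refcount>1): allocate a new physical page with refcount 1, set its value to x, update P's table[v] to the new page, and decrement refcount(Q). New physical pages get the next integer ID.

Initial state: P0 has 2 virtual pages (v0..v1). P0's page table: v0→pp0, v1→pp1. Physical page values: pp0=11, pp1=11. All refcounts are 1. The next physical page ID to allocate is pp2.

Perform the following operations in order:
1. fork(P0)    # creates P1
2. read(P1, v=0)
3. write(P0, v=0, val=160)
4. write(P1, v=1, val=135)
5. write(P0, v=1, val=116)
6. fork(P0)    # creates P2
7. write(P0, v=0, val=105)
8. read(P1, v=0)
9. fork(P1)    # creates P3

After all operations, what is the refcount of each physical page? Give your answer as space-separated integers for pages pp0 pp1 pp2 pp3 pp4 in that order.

Op 1: fork(P0) -> P1. 2 ppages; refcounts: pp0:2 pp1:2
Op 2: read(P1, v0) -> 11. No state change.
Op 3: write(P0, v0, 160). refcount(pp0)=2>1 -> COPY to pp2. 3 ppages; refcounts: pp0:1 pp1:2 pp2:1
Op 4: write(P1, v1, 135). refcount(pp1)=2>1 -> COPY to pp3. 4 ppages; refcounts: pp0:1 pp1:1 pp2:1 pp3:1
Op 5: write(P0, v1, 116). refcount(pp1)=1 -> write in place. 4 ppages; refcounts: pp0:1 pp1:1 pp2:1 pp3:1
Op 6: fork(P0) -> P2. 4 ppages; refcounts: pp0:1 pp1:2 pp2:2 pp3:1
Op 7: write(P0, v0, 105). refcount(pp2)=2>1 -> COPY to pp4. 5 ppages; refcounts: pp0:1 pp1:2 pp2:1 pp3:1 pp4:1
Op 8: read(P1, v0) -> 11. No state change.
Op 9: fork(P1) -> P3. 5 ppages; refcounts: pp0:2 pp1:2 pp2:1 pp3:2 pp4:1

Answer: 2 2 1 2 1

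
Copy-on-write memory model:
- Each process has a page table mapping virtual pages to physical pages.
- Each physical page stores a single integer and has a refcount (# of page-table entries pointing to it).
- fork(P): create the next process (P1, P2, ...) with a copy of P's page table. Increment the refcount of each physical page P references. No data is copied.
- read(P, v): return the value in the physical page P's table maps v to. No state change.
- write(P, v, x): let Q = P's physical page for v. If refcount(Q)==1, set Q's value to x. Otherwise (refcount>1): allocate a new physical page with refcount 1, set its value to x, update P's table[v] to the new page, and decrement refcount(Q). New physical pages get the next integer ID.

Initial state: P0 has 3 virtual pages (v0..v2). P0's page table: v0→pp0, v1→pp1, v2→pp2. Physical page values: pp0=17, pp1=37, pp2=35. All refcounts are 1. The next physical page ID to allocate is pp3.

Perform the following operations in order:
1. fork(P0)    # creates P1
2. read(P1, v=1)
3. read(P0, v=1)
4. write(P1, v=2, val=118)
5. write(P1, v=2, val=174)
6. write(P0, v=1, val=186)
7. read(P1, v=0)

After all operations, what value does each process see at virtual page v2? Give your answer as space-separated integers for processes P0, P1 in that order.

Op 1: fork(P0) -> P1. 3 ppages; refcounts: pp0:2 pp1:2 pp2:2
Op 2: read(P1, v1) -> 37. No state change.
Op 3: read(P0, v1) -> 37. No state change.
Op 4: write(P1, v2, 118). refcount(pp2)=2>1 -> COPY to pp3. 4 ppages; refcounts: pp0:2 pp1:2 pp2:1 pp3:1
Op 5: write(P1, v2, 174). refcount(pp3)=1 -> write in place. 4 ppages; refcounts: pp0:2 pp1:2 pp2:1 pp3:1
Op 6: write(P0, v1, 186). refcount(pp1)=2>1 -> COPY to pp4. 5 ppages; refcounts: pp0:2 pp1:1 pp2:1 pp3:1 pp4:1
Op 7: read(P1, v0) -> 17. No state change.
P0: v2 -> pp2 = 35
P1: v2 -> pp3 = 174

Answer: 35 174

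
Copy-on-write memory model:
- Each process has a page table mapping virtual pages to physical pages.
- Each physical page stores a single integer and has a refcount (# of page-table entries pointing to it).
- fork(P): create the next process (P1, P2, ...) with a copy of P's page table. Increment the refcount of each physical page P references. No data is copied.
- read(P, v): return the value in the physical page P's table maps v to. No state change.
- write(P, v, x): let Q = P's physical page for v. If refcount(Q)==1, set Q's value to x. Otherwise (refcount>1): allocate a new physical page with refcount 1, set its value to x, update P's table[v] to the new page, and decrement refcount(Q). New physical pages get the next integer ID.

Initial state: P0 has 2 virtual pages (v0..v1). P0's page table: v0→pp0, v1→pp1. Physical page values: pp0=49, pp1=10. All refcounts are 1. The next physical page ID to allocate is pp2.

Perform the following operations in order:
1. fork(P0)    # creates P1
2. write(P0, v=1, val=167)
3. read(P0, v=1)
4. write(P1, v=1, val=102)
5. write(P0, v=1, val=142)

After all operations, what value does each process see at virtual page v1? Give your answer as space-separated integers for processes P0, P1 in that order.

Answer: 142 102

Derivation:
Op 1: fork(P0) -> P1. 2 ppages; refcounts: pp0:2 pp1:2
Op 2: write(P0, v1, 167). refcount(pp1)=2>1 -> COPY to pp2. 3 ppages; refcounts: pp0:2 pp1:1 pp2:1
Op 3: read(P0, v1) -> 167. No state change.
Op 4: write(P1, v1, 102). refcount(pp1)=1 -> write in place. 3 ppages; refcounts: pp0:2 pp1:1 pp2:1
Op 5: write(P0, v1, 142). refcount(pp2)=1 -> write in place. 3 ppages; refcounts: pp0:2 pp1:1 pp2:1
P0: v1 -> pp2 = 142
P1: v1 -> pp1 = 102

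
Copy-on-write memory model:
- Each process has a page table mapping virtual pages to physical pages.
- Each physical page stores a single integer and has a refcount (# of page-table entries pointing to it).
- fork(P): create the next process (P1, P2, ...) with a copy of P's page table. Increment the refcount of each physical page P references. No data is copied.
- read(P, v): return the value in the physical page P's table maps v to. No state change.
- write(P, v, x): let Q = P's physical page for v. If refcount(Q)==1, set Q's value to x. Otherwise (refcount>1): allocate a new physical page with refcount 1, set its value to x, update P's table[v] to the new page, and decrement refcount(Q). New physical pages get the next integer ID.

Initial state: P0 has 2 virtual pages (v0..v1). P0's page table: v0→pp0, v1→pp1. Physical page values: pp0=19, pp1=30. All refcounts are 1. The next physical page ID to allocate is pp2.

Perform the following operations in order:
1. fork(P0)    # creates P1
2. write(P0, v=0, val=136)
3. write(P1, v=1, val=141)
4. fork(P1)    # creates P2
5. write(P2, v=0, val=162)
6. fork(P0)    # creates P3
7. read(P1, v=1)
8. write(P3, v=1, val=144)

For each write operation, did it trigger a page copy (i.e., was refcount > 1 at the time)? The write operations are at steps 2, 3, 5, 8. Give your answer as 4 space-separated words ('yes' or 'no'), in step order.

Op 1: fork(P0) -> P1. 2 ppages; refcounts: pp0:2 pp1:2
Op 2: write(P0, v0, 136). refcount(pp0)=2>1 -> COPY to pp2. 3 ppages; refcounts: pp0:1 pp1:2 pp2:1
Op 3: write(P1, v1, 141). refcount(pp1)=2>1 -> COPY to pp3. 4 ppages; refcounts: pp0:1 pp1:1 pp2:1 pp3:1
Op 4: fork(P1) -> P2. 4 ppages; refcounts: pp0:2 pp1:1 pp2:1 pp3:2
Op 5: write(P2, v0, 162). refcount(pp0)=2>1 -> COPY to pp4. 5 ppages; refcounts: pp0:1 pp1:1 pp2:1 pp3:2 pp4:1
Op 6: fork(P0) -> P3. 5 ppages; refcounts: pp0:1 pp1:2 pp2:2 pp3:2 pp4:1
Op 7: read(P1, v1) -> 141. No state change.
Op 8: write(P3, v1, 144). refcount(pp1)=2>1 -> COPY to pp5. 6 ppages; refcounts: pp0:1 pp1:1 pp2:2 pp3:2 pp4:1 pp5:1

yes yes yes yes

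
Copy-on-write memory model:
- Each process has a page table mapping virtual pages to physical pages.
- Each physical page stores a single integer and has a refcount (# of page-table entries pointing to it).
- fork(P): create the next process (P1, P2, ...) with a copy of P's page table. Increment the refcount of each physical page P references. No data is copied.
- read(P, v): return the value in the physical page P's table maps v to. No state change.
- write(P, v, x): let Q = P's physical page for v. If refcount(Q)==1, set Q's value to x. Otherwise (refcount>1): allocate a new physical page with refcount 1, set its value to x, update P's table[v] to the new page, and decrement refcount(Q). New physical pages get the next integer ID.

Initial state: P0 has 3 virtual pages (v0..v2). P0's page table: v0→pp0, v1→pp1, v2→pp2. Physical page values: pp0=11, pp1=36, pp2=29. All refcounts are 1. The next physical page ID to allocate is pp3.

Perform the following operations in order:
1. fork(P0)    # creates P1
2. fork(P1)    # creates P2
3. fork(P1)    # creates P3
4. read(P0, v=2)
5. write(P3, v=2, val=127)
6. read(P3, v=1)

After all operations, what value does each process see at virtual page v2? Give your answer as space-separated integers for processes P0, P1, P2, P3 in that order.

Op 1: fork(P0) -> P1. 3 ppages; refcounts: pp0:2 pp1:2 pp2:2
Op 2: fork(P1) -> P2. 3 ppages; refcounts: pp0:3 pp1:3 pp2:3
Op 3: fork(P1) -> P3. 3 ppages; refcounts: pp0:4 pp1:4 pp2:4
Op 4: read(P0, v2) -> 29. No state change.
Op 5: write(P3, v2, 127). refcount(pp2)=4>1 -> COPY to pp3. 4 ppages; refcounts: pp0:4 pp1:4 pp2:3 pp3:1
Op 6: read(P3, v1) -> 36. No state change.
P0: v2 -> pp2 = 29
P1: v2 -> pp2 = 29
P2: v2 -> pp2 = 29
P3: v2 -> pp3 = 127

Answer: 29 29 29 127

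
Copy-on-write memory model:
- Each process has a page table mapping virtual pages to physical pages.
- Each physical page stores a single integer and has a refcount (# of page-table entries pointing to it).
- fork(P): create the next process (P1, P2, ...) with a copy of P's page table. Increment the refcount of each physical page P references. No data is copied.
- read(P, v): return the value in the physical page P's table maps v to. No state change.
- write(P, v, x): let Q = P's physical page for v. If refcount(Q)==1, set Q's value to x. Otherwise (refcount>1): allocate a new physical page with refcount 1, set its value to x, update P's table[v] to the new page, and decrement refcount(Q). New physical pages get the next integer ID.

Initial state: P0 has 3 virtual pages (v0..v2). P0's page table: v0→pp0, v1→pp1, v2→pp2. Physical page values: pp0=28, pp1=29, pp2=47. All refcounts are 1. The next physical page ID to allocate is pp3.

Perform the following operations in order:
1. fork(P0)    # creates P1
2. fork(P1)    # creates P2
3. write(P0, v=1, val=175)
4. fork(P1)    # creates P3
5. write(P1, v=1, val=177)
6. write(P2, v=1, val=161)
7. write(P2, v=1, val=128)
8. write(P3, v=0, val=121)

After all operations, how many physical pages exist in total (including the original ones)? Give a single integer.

Answer: 7

Derivation:
Op 1: fork(P0) -> P1. 3 ppages; refcounts: pp0:2 pp1:2 pp2:2
Op 2: fork(P1) -> P2. 3 ppages; refcounts: pp0:3 pp1:3 pp2:3
Op 3: write(P0, v1, 175). refcount(pp1)=3>1 -> COPY to pp3. 4 ppages; refcounts: pp0:3 pp1:2 pp2:3 pp3:1
Op 4: fork(P1) -> P3. 4 ppages; refcounts: pp0:4 pp1:3 pp2:4 pp3:1
Op 5: write(P1, v1, 177). refcount(pp1)=3>1 -> COPY to pp4. 5 ppages; refcounts: pp0:4 pp1:2 pp2:4 pp3:1 pp4:1
Op 6: write(P2, v1, 161). refcount(pp1)=2>1 -> COPY to pp5. 6 ppages; refcounts: pp0:4 pp1:1 pp2:4 pp3:1 pp4:1 pp5:1
Op 7: write(P2, v1, 128). refcount(pp5)=1 -> write in place. 6 ppages; refcounts: pp0:4 pp1:1 pp2:4 pp3:1 pp4:1 pp5:1
Op 8: write(P3, v0, 121). refcount(pp0)=4>1 -> COPY to pp6. 7 ppages; refcounts: pp0:3 pp1:1 pp2:4 pp3:1 pp4:1 pp5:1 pp6:1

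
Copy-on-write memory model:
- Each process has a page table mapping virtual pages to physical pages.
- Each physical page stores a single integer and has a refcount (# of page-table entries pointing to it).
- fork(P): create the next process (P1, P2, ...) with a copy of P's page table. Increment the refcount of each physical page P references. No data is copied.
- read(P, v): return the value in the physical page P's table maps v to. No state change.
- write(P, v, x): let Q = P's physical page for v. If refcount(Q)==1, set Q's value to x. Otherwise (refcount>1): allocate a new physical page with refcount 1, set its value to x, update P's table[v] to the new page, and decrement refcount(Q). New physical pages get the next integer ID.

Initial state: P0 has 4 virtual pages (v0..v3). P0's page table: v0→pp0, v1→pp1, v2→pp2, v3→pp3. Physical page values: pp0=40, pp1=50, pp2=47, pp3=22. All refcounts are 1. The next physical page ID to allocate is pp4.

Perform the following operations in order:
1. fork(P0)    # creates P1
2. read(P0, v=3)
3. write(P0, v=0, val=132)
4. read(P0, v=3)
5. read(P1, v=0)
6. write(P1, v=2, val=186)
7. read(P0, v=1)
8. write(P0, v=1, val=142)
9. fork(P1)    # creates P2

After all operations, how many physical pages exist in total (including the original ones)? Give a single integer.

Answer: 7

Derivation:
Op 1: fork(P0) -> P1. 4 ppages; refcounts: pp0:2 pp1:2 pp2:2 pp3:2
Op 2: read(P0, v3) -> 22. No state change.
Op 3: write(P0, v0, 132). refcount(pp0)=2>1 -> COPY to pp4. 5 ppages; refcounts: pp0:1 pp1:2 pp2:2 pp3:2 pp4:1
Op 4: read(P0, v3) -> 22. No state change.
Op 5: read(P1, v0) -> 40. No state change.
Op 6: write(P1, v2, 186). refcount(pp2)=2>1 -> COPY to pp5. 6 ppages; refcounts: pp0:1 pp1:2 pp2:1 pp3:2 pp4:1 pp5:1
Op 7: read(P0, v1) -> 50. No state change.
Op 8: write(P0, v1, 142). refcount(pp1)=2>1 -> COPY to pp6. 7 ppages; refcounts: pp0:1 pp1:1 pp2:1 pp3:2 pp4:1 pp5:1 pp6:1
Op 9: fork(P1) -> P2. 7 ppages; refcounts: pp0:2 pp1:2 pp2:1 pp3:3 pp4:1 pp5:2 pp6:1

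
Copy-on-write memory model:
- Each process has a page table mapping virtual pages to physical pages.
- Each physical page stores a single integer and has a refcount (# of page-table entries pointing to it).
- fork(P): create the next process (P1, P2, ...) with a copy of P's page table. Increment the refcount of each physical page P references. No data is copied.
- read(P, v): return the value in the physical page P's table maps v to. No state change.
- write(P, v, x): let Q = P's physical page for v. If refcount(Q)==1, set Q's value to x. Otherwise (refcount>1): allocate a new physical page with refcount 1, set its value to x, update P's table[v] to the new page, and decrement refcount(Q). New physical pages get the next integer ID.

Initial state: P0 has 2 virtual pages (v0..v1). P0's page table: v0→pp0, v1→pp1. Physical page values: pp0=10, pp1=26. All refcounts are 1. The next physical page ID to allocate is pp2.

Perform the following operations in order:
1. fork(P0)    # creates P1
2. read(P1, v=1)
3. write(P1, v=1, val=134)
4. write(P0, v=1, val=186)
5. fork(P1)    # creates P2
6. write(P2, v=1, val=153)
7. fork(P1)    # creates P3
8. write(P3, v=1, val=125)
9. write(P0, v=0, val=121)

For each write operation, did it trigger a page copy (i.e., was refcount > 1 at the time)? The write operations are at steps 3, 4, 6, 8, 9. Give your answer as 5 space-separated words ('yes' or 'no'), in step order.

Op 1: fork(P0) -> P1. 2 ppages; refcounts: pp0:2 pp1:2
Op 2: read(P1, v1) -> 26. No state change.
Op 3: write(P1, v1, 134). refcount(pp1)=2>1 -> COPY to pp2. 3 ppages; refcounts: pp0:2 pp1:1 pp2:1
Op 4: write(P0, v1, 186). refcount(pp1)=1 -> write in place. 3 ppages; refcounts: pp0:2 pp1:1 pp2:1
Op 5: fork(P1) -> P2. 3 ppages; refcounts: pp0:3 pp1:1 pp2:2
Op 6: write(P2, v1, 153). refcount(pp2)=2>1 -> COPY to pp3. 4 ppages; refcounts: pp0:3 pp1:1 pp2:1 pp3:1
Op 7: fork(P1) -> P3. 4 ppages; refcounts: pp0:4 pp1:1 pp2:2 pp3:1
Op 8: write(P3, v1, 125). refcount(pp2)=2>1 -> COPY to pp4. 5 ppages; refcounts: pp0:4 pp1:1 pp2:1 pp3:1 pp4:1
Op 9: write(P0, v0, 121). refcount(pp0)=4>1 -> COPY to pp5. 6 ppages; refcounts: pp0:3 pp1:1 pp2:1 pp3:1 pp4:1 pp5:1

yes no yes yes yes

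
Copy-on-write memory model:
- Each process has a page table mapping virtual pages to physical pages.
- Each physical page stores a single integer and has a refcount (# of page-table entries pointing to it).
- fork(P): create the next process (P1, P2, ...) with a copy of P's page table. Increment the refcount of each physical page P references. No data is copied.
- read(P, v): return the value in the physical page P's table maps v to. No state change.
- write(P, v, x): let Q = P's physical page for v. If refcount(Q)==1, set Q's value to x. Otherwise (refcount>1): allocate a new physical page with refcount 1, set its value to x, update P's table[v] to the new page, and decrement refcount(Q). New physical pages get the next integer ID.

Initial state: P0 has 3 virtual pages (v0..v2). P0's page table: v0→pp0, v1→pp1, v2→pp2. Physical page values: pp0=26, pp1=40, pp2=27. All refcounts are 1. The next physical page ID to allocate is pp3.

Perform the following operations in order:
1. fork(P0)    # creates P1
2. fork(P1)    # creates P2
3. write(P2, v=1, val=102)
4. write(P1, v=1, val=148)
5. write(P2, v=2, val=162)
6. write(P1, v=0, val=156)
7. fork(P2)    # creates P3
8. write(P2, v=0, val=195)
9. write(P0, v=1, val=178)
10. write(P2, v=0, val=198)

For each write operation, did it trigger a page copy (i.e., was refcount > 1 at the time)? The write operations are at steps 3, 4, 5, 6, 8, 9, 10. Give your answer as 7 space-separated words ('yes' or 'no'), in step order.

Op 1: fork(P0) -> P1. 3 ppages; refcounts: pp0:2 pp1:2 pp2:2
Op 2: fork(P1) -> P2. 3 ppages; refcounts: pp0:3 pp1:3 pp2:3
Op 3: write(P2, v1, 102). refcount(pp1)=3>1 -> COPY to pp3. 4 ppages; refcounts: pp0:3 pp1:2 pp2:3 pp3:1
Op 4: write(P1, v1, 148). refcount(pp1)=2>1 -> COPY to pp4. 5 ppages; refcounts: pp0:3 pp1:1 pp2:3 pp3:1 pp4:1
Op 5: write(P2, v2, 162). refcount(pp2)=3>1 -> COPY to pp5. 6 ppages; refcounts: pp0:3 pp1:1 pp2:2 pp3:1 pp4:1 pp5:1
Op 6: write(P1, v0, 156). refcount(pp0)=3>1 -> COPY to pp6. 7 ppages; refcounts: pp0:2 pp1:1 pp2:2 pp3:1 pp4:1 pp5:1 pp6:1
Op 7: fork(P2) -> P3. 7 ppages; refcounts: pp0:3 pp1:1 pp2:2 pp3:2 pp4:1 pp5:2 pp6:1
Op 8: write(P2, v0, 195). refcount(pp0)=3>1 -> COPY to pp7. 8 ppages; refcounts: pp0:2 pp1:1 pp2:2 pp3:2 pp4:1 pp5:2 pp6:1 pp7:1
Op 9: write(P0, v1, 178). refcount(pp1)=1 -> write in place. 8 ppages; refcounts: pp0:2 pp1:1 pp2:2 pp3:2 pp4:1 pp5:2 pp6:1 pp7:1
Op 10: write(P2, v0, 198). refcount(pp7)=1 -> write in place. 8 ppages; refcounts: pp0:2 pp1:1 pp2:2 pp3:2 pp4:1 pp5:2 pp6:1 pp7:1

yes yes yes yes yes no no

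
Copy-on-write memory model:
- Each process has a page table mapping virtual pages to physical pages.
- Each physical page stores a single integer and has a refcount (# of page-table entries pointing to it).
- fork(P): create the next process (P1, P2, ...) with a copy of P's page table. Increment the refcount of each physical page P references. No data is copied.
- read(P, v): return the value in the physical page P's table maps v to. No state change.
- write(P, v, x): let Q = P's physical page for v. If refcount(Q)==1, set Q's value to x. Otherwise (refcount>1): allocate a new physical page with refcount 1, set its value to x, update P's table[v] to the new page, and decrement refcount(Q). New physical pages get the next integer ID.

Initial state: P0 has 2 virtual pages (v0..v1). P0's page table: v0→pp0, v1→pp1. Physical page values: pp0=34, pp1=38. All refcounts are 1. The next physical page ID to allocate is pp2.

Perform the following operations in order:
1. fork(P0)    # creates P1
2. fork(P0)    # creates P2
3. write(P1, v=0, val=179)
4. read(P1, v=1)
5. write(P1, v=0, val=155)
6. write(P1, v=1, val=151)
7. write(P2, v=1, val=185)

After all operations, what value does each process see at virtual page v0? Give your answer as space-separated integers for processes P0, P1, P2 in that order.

Answer: 34 155 34

Derivation:
Op 1: fork(P0) -> P1. 2 ppages; refcounts: pp0:2 pp1:2
Op 2: fork(P0) -> P2. 2 ppages; refcounts: pp0:3 pp1:3
Op 3: write(P1, v0, 179). refcount(pp0)=3>1 -> COPY to pp2. 3 ppages; refcounts: pp0:2 pp1:3 pp2:1
Op 4: read(P1, v1) -> 38. No state change.
Op 5: write(P1, v0, 155). refcount(pp2)=1 -> write in place. 3 ppages; refcounts: pp0:2 pp1:3 pp2:1
Op 6: write(P1, v1, 151). refcount(pp1)=3>1 -> COPY to pp3. 4 ppages; refcounts: pp0:2 pp1:2 pp2:1 pp3:1
Op 7: write(P2, v1, 185). refcount(pp1)=2>1 -> COPY to pp4. 5 ppages; refcounts: pp0:2 pp1:1 pp2:1 pp3:1 pp4:1
P0: v0 -> pp0 = 34
P1: v0 -> pp2 = 155
P2: v0 -> pp0 = 34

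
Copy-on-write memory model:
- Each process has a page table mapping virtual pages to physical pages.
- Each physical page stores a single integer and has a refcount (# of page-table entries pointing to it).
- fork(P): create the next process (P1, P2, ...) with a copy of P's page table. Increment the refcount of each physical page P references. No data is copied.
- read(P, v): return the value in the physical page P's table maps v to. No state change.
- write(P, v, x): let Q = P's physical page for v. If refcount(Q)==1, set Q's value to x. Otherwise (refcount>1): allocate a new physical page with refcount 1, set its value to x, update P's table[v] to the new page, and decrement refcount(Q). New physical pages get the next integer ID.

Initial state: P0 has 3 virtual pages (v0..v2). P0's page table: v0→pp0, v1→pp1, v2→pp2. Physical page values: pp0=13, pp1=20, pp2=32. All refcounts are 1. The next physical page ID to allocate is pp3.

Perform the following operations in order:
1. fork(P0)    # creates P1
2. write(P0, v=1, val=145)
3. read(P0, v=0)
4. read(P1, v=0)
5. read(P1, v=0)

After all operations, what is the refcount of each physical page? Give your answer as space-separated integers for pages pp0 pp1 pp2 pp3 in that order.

Op 1: fork(P0) -> P1. 3 ppages; refcounts: pp0:2 pp1:2 pp2:2
Op 2: write(P0, v1, 145). refcount(pp1)=2>1 -> COPY to pp3. 4 ppages; refcounts: pp0:2 pp1:1 pp2:2 pp3:1
Op 3: read(P0, v0) -> 13. No state change.
Op 4: read(P1, v0) -> 13. No state change.
Op 5: read(P1, v0) -> 13. No state change.

Answer: 2 1 2 1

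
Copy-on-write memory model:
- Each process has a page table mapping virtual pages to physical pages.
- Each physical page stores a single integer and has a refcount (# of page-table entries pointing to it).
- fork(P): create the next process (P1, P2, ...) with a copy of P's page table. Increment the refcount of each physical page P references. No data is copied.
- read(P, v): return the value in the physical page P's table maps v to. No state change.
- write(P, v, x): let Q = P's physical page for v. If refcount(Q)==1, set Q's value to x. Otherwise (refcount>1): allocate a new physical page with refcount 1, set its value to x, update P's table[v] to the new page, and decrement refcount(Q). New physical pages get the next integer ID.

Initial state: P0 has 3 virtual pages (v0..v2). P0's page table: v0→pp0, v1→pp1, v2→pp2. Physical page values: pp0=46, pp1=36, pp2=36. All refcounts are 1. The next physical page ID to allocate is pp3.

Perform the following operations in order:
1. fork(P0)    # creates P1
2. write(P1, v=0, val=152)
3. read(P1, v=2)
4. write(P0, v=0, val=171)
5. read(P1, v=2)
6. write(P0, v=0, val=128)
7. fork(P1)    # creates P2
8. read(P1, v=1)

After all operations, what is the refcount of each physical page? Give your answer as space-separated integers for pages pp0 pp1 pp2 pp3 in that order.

Answer: 1 3 3 2

Derivation:
Op 1: fork(P0) -> P1. 3 ppages; refcounts: pp0:2 pp1:2 pp2:2
Op 2: write(P1, v0, 152). refcount(pp0)=2>1 -> COPY to pp3. 4 ppages; refcounts: pp0:1 pp1:2 pp2:2 pp3:1
Op 3: read(P1, v2) -> 36. No state change.
Op 4: write(P0, v0, 171). refcount(pp0)=1 -> write in place. 4 ppages; refcounts: pp0:1 pp1:2 pp2:2 pp3:1
Op 5: read(P1, v2) -> 36. No state change.
Op 6: write(P0, v0, 128). refcount(pp0)=1 -> write in place. 4 ppages; refcounts: pp0:1 pp1:2 pp2:2 pp3:1
Op 7: fork(P1) -> P2. 4 ppages; refcounts: pp0:1 pp1:3 pp2:3 pp3:2
Op 8: read(P1, v1) -> 36. No state change.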